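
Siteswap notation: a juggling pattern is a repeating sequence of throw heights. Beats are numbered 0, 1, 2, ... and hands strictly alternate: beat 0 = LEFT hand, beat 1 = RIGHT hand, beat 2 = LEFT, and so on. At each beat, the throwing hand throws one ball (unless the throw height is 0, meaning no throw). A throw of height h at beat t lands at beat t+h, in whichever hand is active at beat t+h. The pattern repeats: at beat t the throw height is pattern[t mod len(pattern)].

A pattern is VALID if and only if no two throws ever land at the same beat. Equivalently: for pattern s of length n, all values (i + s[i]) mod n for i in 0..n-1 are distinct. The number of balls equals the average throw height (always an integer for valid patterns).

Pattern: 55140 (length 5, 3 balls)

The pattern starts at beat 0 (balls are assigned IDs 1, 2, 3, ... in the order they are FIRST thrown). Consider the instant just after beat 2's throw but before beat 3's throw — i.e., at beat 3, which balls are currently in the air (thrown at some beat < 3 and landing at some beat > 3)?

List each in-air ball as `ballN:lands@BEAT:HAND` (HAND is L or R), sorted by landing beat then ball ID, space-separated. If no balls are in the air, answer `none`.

Answer: ball1:lands@5:R ball2:lands@6:L

Derivation:
Beat 0 (L): throw ball1 h=5 -> lands@5:R; in-air after throw: [b1@5:R]
Beat 1 (R): throw ball2 h=5 -> lands@6:L; in-air after throw: [b1@5:R b2@6:L]
Beat 2 (L): throw ball3 h=1 -> lands@3:R; in-air after throw: [b3@3:R b1@5:R b2@6:L]
Beat 3 (R): throw ball3 h=4 -> lands@7:R; in-air after throw: [b1@5:R b2@6:L b3@7:R]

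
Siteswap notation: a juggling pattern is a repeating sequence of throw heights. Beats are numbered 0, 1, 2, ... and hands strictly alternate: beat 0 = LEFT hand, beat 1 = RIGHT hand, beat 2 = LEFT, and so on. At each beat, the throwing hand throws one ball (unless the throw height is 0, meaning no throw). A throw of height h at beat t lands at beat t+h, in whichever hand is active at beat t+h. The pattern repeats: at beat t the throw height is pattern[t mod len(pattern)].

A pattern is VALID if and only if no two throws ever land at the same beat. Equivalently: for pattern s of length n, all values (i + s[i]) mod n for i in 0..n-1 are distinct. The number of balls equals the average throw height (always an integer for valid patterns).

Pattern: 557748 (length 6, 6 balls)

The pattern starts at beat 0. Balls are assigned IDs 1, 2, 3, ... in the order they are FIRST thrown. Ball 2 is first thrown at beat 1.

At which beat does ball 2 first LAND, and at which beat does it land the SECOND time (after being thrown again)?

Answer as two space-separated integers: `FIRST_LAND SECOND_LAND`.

Beat 0 (L): throw ball1 h=5 -> lands@5:R; in-air after throw: [b1@5:R]
Beat 1 (R): throw ball2 h=5 -> lands@6:L; in-air after throw: [b1@5:R b2@6:L]
Beat 2 (L): throw ball3 h=7 -> lands@9:R; in-air after throw: [b1@5:R b2@6:L b3@9:R]
Beat 3 (R): throw ball4 h=7 -> lands@10:L; in-air after throw: [b1@5:R b2@6:L b3@9:R b4@10:L]
Beat 4 (L): throw ball5 h=4 -> lands@8:L; in-air after throw: [b1@5:R b2@6:L b5@8:L b3@9:R b4@10:L]
Beat 5 (R): throw ball1 h=8 -> lands@13:R; in-air after throw: [b2@6:L b5@8:L b3@9:R b4@10:L b1@13:R]
Beat 6 (L): throw ball2 h=5 -> lands@11:R; in-air after throw: [b5@8:L b3@9:R b4@10:L b2@11:R b1@13:R]
Beat 7 (R): throw ball6 h=5 -> lands@12:L; in-air after throw: [b5@8:L b3@9:R b4@10:L b2@11:R b6@12:L b1@13:R]
Beat 8 (L): throw ball5 h=7 -> lands@15:R; in-air after throw: [b3@9:R b4@10:L b2@11:R b6@12:L b1@13:R b5@15:R]
Beat 9 (R): throw ball3 h=7 -> lands@16:L; in-air after throw: [b4@10:L b2@11:R b6@12:L b1@13:R b5@15:R b3@16:L]
Beat 10 (L): throw ball4 h=4 -> lands@14:L; in-air after throw: [b2@11:R b6@12:L b1@13:R b4@14:L b5@15:R b3@16:L]
Beat 11 (R): throw ball2 h=8 -> lands@19:R; in-air after throw: [b6@12:L b1@13:R b4@14:L b5@15:R b3@16:L b2@19:R]
Ball 2: thrown@1 h=5 -> first land @6; rethrown@6 h=5 -> second land @11

Answer: 6 11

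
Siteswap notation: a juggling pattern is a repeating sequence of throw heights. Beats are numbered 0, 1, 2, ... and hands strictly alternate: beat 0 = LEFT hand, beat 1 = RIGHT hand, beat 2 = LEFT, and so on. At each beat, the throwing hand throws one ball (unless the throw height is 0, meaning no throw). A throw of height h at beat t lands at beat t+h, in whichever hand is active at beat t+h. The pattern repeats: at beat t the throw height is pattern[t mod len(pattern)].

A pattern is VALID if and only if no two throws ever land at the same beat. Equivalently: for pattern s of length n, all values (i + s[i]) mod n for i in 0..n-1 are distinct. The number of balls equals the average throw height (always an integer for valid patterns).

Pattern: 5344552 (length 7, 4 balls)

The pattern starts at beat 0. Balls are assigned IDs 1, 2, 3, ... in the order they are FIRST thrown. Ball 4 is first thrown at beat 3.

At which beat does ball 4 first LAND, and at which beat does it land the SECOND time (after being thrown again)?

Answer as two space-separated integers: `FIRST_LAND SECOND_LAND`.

Beat 0 (L): throw ball1 h=5 -> lands@5:R; in-air after throw: [b1@5:R]
Beat 1 (R): throw ball2 h=3 -> lands@4:L; in-air after throw: [b2@4:L b1@5:R]
Beat 2 (L): throw ball3 h=4 -> lands@6:L; in-air after throw: [b2@4:L b1@5:R b3@6:L]
Beat 3 (R): throw ball4 h=4 -> lands@7:R; in-air after throw: [b2@4:L b1@5:R b3@6:L b4@7:R]
Beat 4 (L): throw ball2 h=5 -> lands@9:R; in-air after throw: [b1@5:R b3@6:L b4@7:R b2@9:R]
Beat 5 (R): throw ball1 h=5 -> lands@10:L; in-air after throw: [b3@6:L b4@7:R b2@9:R b1@10:L]
Beat 6 (L): throw ball3 h=2 -> lands@8:L; in-air after throw: [b4@7:R b3@8:L b2@9:R b1@10:L]
Beat 7 (R): throw ball4 h=5 -> lands@12:L; in-air after throw: [b3@8:L b2@9:R b1@10:L b4@12:L]
Beat 8 (L): throw ball3 h=3 -> lands@11:R; in-air after throw: [b2@9:R b1@10:L b3@11:R b4@12:L]
Beat 9 (R): throw ball2 h=4 -> lands@13:R; in-air after throw: [b1@10:L b3@11:R b4@12:L b2@13:R]
Beat 10 (L): throw ball1 h=4 -> lands@14:L; in-air after throw: [b3@11:R b4@12:L b2@13:R b1@14:L]
Beat 11 (R): throw ball3 h=5 -> lands@16:L; in-air after throw: [b4@12:L b2@13:R b1@14:L b3@16:L]
Beat 12 (L): throw ball4 h=5 -> lands@17:R; in-air after throw: [b2@13:R b1@14:L b3@16:L b4@17:R]
Ball 4: thrown@3 h=4 -> first land @7; rethrown@7 h=5 -> second land @12

Answer: 7 12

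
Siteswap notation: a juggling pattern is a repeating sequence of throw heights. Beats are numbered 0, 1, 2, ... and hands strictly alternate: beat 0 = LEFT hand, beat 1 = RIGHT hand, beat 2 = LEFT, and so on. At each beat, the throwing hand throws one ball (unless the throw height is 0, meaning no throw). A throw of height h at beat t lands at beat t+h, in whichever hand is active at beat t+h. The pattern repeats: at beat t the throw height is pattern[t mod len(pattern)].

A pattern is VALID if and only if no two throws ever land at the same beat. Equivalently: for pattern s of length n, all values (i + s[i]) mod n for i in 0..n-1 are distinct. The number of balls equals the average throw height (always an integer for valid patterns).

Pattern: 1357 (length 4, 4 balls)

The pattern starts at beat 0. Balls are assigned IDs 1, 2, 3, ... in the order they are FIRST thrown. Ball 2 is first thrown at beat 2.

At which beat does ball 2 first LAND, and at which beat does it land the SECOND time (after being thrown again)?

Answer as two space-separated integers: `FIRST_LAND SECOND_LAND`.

Answer: 7 14

Derivation:
Beat 0 (L): throw ball1 h=1 -> lands@1:R; in-air after throw: [b1@1:R]
Beat 1 (R): throw ball1 h=3 -> lands@4:L; in-air after throw: [b1@4:L]
Beat 2 (L): throw ball2 h=5 -> lands@7:R; in-air after throw: [b1@4:L b2@7:R]
Beat 3 (R): throw ball3 h=7 -> lands@10:L; in-air after throw: [b1@4:L b2@7:R b3@10:L]
Beat 4 (L): throw ball1 h=1 -> lands@5:R; in-air after throw: [b1@5:R b2@7:R b3@10:L]
Beat 5 (R): throw ball1 h=3 -> lands@8:L; in-air after throw: [b2@7:R b1@8:L b3@10:L]
Beat 6 (L): throw ball4 h=5 -> lands@11:R; in-air after throw: [b2@7:R b1@8:L b3@10:L b4@11:R]
Beat 7 (R): throw ball2 h=7 -> lands@14:L; in-air after throw: [b1@8:L b3@10:L b4@11:R b2@14:L]
Beat 8 (L): throw ball1 h=1 -> lands@9:R; in-air after throw: [b1@9:R b3@10:L b4@11:R b2@14:L]
Beat 9 (R): throw ball1 h=3 -> lands@12:L; in-air after throw: [b3@10:L b4@11:R b1@12:L b2@14:L]
Beat 10 (L): throw ball3 h=5 -> lands@15:R; in-air after throw: [b4@11:R b1@12:L b2@14:L b3@15:R]
Beat 11 (R): throw ball4 h=7 -> lands@18:L; in-air after throw: [b1@12:L b2@14:L b3@15:R b4@18:L]
Beat 12 (L): throw ball1 h=1 -> lands@13:R; in-air after throw: [b1@13:R b2@14:L b3@15:R b4@18:L]
Beat 13 (R): throw ball1 h=3 -> lands@16:L; in-air after throw: [b2@14:L b3@15:R b1@16:L b4@18:L]
Beat 14 (L): throw ball2 h=5 -> lands@19:R; in-air after throw: [b3@15:R b1@16:L b4@18:L b2@19:R]
Ball 2: thrown@2 h=5 -> first land @7; rethrown@7 h=7 -> second land @14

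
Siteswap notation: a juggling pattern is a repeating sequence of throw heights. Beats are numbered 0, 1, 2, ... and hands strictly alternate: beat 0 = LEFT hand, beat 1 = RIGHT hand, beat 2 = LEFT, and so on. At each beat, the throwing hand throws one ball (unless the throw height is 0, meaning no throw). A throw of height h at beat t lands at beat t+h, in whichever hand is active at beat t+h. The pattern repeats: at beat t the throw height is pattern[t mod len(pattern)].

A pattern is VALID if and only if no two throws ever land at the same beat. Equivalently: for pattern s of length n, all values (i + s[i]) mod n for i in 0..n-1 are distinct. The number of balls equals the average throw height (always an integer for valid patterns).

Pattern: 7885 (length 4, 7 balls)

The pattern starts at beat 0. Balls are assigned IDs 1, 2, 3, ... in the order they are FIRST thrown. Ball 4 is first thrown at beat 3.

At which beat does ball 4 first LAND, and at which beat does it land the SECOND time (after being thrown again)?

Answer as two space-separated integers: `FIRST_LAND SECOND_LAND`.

Answer: 8 15

Derivation:
Beat 0 (L): throw ball1 h=7 -> lands@7:R; in-air after throw: [b1@7:R]
Beat 1 (R): throw ball2 h=8 -> lands@9:R; in-air after throw: [b1@7:R b2@9:R]
Beat 2 (L): throw ball3 h=8 -> lands@10:L; in-air after throw: [b1@7:R b2@9:R b3@10:L]
Beat 3 (R): throw ball4 h=5 -> lands@8:L; in-air after throw: [b1@7:R b4@8:L b2@9:R b3@10:L]
Beat 4 (L): throw ball5 h=7 -> lands@11:R; in-air after throw: [b1@7:R b4@8:L b2@9:R b3@10:L b5@11:R]
Beat 5 (R): throw ball6 h=8 -> lands@13:R; in-air after throw: [b1@7:R b4@8:L b2@9:R b3@10:L b5@11:R b6@13:R]
Beat 6 (L): throw ball7 h=8 -> lands@14:L; in-air after throw: [b1@7:R b4@8:L b2@9:R b3@10:L b5@11:R b6@13:R b7@14:L]
Beat 7 (R): throw ball1 h=5 -> lands@12:L; in-air after throw: [b4@8:L b2@9:R b3@10:L b5@11:R b1@12:L b6@13:R b7@14:L]
Beat 8 (L): throw ball4 h=7 -> lands@15:R; in-air after throw: [b2@9:R b3@10:L b5@11:R b1@12:L b6@13:R b7@14:L b4@15:R]
Beat 9 (R): throw ball2 h=8 -> lands@17:R; in-air after throw: [b3@10:L b5@11:R b1@12:L b6@13:R b7@14:L b4@15:R b2@17:R]
Beat 10 (L): throw ball3 h=8 -> lands@18:L; in-air after throw: [b5@11:R b1@12:L b6@13:R b7@14:L b4@15:R b2@17:R b3@18:L]
Beat 11 (R): throw ball5 h=5 -> lands@16:L; in-air after throw: [b1@12:L b6@13:R b7@14:L b4@15:R b5@16:L b2@17:R b3@18:L]
Ball 4: thrown@3 h=5 -> first land @8; rethrown@8 h=7 -> second land @15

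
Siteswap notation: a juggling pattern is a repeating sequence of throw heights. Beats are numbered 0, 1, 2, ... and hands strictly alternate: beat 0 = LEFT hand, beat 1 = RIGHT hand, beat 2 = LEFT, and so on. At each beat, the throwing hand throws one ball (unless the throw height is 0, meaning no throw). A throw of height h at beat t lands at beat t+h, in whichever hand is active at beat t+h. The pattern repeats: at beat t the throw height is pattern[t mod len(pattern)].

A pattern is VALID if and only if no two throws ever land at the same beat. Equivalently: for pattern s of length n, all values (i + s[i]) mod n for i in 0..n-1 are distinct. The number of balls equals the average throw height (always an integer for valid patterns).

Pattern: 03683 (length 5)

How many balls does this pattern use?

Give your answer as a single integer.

Answer: 4

Derivation:
Pattern = [0, 3, 6, 8, 3], length n = 5
  position 0: throw height = 0, running sum = 0
  position 1: throw height = 3, running sum = 3
  position 2: throw height = 6, running sum = 9
  position 3: throw height = 8, running sum = 17
  position 4: throw height = 3, running sum = 20
Total sum = 20; balls = sum / n = 20 / 5 = 4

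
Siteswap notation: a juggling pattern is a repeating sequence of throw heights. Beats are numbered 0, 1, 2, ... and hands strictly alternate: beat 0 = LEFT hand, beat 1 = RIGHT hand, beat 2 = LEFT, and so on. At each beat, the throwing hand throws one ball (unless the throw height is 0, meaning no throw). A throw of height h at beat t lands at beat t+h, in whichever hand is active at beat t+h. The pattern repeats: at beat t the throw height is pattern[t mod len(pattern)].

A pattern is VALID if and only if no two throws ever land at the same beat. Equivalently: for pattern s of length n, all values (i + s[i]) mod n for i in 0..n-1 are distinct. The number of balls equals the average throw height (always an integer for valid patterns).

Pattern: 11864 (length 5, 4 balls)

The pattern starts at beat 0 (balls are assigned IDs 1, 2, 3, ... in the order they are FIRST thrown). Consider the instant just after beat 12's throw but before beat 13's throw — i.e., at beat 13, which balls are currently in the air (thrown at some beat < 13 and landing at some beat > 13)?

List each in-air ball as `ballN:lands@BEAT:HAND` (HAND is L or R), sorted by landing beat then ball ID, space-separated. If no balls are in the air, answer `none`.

Answer: ball3:lands@14:L ball4:lands@15:R ball1:lands@20:L

Derivation:
Beat 0 (L): throw ball1 h=1 -> lands@1:R; in-air after throw: [b1@1:R]
Beat 1 (R): throw ball1 h=1 -> lands@2:L; in-air after throw: [b1@2:L]
Beat 2 (L): throw ball1 h=8 -> lands@10:L; in-air after throw: [b1@10:L]
Beat 3 (R): throw ball2 h=6 -> lands@9:R; in-air after throw: [b2@9:R b1@10:L]
Beat 4 (L): throw ball3 h=4 -> lands@8:L; in-air after throw: [b3@8:L b2@9:R b1@10:L]
Beat 5 (R): throw ball4 h=1 -> lands@6:L; in-air after throw: [b4@6:L b3@8:L b2@9:R b1@10:L]
Beat 6 (L): throw ball4 h=1 -> lands@7:R; in-air after throw: [b4@7:R b3@8:L b2@9:R b1@10:L]
Beat 7 (R): throw ball4 h=8 -> lands@15:R; in-air after throw: [b3@8:L b2@9:R b1@10:L b4@15:R]
Beat 8 (L): throw ball3 h=6 -> lands@14:L; in-air after throw: [b2@9:R b1@10:L b3@14:L b4@15:R]
Beat 9 (R): throw ball2 h=4 -> lands@13:R; in-air after throw: [b1@10:L b2@13:R b3@14:L b4@15:R]
Beat 10 (L): throw ball1 h=1 -> lands@11:R; in-air after throw: [b1@11:R b2@13:R b3@14:L b4@15:R]
Beat 11 (R): throw ball1 h=1 -> lands@12:L; in-air after throw: [b1@12:L b2@13:R b3@14:L b4@15:R]
Beat 12 (L): throw ball1 h=8 -> lands@20:L; in-air after throw: [b2@13:R b3@14:L b4@15:R b1@20:L]
Beat 13 (R): throw ball2 h=6 -> lands@19:R; in-air after throw: [b3@14:L b4@15:R b2@19:R b1@20:L]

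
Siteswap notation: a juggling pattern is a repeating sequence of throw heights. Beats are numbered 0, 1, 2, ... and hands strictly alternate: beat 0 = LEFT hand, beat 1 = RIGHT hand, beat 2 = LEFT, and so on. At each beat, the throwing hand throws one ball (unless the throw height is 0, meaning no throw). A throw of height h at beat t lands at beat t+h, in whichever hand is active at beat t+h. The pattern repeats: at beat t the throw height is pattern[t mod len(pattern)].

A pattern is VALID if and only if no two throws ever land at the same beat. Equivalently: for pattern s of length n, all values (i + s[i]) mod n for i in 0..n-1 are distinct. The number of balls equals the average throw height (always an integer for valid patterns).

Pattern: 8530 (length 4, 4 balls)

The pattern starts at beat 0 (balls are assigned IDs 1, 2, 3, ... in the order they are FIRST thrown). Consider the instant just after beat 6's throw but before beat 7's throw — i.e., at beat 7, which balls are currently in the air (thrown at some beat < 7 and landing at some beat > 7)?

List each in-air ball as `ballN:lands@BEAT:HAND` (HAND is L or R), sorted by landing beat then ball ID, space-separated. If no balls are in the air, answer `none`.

Beat 0 (L): throw ball1 h=8 -> lands@8:L; in-air after throw: [b1@8:L]
Beat 1 (R): throw ball2 h=5 -> lands@6:L; in-air after throw: [b2@6:L b1@8:L]
Beat 2 (L): throw ball3 h=3 -> lands@5:R; in-air after throw: [b3@5:R b2@6:L b1@8:L]
Beat 4 (L): throw ball4 h=8 -> lands@12:L; in-air after throw: [b3@5:R b2@6:L b1@8:L b4@12:L]
Beat 5 (R): throw ball3 h=5 -> lands@10:L; in-air after throw: [b2@6:L b1@8:L b3@10:L b4@12:L]
Beat 6 (L): throw ball2 h=3 -> lands@9:R; in-air after throw: [b1@8:L b2@9:R b3@10:L b4@12:L]

Answer: ball1:lands@8:L ball2:lands@9:R ball3:lands@10:L ball4:lands@12:L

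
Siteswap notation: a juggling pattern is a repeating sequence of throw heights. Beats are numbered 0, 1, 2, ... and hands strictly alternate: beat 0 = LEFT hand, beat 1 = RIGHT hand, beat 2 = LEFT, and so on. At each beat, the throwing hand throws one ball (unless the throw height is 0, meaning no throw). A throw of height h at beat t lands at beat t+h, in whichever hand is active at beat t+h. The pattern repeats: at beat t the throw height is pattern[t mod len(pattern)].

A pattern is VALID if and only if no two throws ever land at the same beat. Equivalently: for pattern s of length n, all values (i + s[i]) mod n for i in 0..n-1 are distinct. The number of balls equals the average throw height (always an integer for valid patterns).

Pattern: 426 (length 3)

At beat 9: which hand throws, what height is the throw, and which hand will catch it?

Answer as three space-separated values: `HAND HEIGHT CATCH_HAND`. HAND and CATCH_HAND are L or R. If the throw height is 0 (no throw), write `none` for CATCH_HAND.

Beat 9: 9 mod 2 = 1, so hand = R
Throw height = pattern[9 mod 3] = pattern[0] = 4
Lands at beat 9+4=13, 13 mod 2 = 1, so catch hand = R

Answer: R 4 R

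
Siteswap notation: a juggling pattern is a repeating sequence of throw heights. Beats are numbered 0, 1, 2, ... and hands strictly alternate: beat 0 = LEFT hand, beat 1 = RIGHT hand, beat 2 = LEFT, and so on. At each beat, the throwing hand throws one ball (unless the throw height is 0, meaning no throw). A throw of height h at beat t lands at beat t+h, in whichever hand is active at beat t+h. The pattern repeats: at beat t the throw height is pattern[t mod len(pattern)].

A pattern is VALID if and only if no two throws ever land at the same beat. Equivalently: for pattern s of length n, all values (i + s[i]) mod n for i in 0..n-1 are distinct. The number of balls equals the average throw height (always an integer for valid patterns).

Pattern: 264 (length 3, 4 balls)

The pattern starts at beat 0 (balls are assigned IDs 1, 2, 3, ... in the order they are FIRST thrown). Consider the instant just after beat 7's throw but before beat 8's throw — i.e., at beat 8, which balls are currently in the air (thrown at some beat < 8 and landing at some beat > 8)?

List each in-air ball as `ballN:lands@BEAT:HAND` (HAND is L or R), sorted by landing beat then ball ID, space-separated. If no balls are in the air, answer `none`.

Answer: ball3:lands@9:R ball4:lands@10:L ball2:lands@13:R

Derivation:
Beat 0 (L): throw ball1 h=2 -> lands@2:L; in-air after throw: [b1@2:L]
Beat 1 (R): throw ball2 h=6 -> lands@7:R; in-air after throw: [b1@2:L b2@7:R]
Beat 2 (L): throw ball1 h=4 -> lands@6:L; in-air after throw: [b1@6:L b2@7:R]
Beat 3 (R): throw ball3 h=2 -> lands@5:R; in-air after throw: [b3@5:R b1@6:L b2@7:R]
Beat 4 (L): throw ball4 h=6 -> lands@10:L; in-air after throw: [b3@5:R b1@6:L b2@7:R b4@10:L]
Beat 5 (R): throw ball3 h=4 -> lands@9:R; in-air after throw: [b1@6:L b2@7:R b3@9:R b4@10:L]
Beat 6 (L): throw ball1 h=2 -> lands@8:L; in-air after throw: [b2@7:R b1@8:L b3@9:R b4@10:L]
Beat 7 (R): throw ball2 h=6 -> lands@13:R; in-air after throw: [b1@8:L b3@9:R b4@10:L b2@13:R]
Beat 8 (L): throw ball1 h=4 -> lands@12:L; in-air after throw: [b3@9:R b4@10:L b1@12:L b2@13:R]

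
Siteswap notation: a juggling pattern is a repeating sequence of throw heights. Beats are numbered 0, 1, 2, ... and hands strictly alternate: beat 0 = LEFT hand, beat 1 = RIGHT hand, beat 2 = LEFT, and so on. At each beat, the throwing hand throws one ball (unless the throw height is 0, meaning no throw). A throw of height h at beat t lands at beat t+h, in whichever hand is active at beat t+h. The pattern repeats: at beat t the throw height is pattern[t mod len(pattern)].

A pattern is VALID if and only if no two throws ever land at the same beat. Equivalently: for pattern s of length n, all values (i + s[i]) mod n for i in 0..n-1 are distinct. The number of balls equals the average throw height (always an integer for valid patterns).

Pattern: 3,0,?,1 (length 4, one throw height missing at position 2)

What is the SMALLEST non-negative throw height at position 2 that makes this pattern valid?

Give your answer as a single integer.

Answer: 0

Derivation:
i=0: (0 + 3) mod 4 = 3
i=1: (1 + 0) mod 4 = 1
i=2: s[i]=? (unknown)
i=3: (3 + 1) mod 4 = 0
Known residues: [0, 1, 3]; need a permutation of 0..3, so missing residue r = 2
Need (2 + s) mod 4 = 2; smallest s = (2 - 2) mod 4 = 0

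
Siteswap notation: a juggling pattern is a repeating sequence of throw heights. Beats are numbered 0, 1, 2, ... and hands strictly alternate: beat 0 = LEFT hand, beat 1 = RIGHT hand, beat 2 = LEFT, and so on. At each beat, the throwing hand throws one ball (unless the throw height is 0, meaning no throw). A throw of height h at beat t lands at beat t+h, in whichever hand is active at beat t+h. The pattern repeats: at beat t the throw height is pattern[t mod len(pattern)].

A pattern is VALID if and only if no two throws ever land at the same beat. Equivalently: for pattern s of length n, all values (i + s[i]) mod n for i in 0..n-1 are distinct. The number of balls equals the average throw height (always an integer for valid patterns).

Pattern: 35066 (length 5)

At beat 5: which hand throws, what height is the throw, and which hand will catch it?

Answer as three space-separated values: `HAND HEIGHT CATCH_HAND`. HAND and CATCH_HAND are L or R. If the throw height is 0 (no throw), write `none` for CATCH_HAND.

Answer: R 3 L

Derivation:
Beat 5: 5 mod 2 = 1, so hand = R
Throw height = pattern[5 mod 5] = pattern[0] = 3
Lands at beat 5+3=8, 8 mod 2 = 0, so catch hand = L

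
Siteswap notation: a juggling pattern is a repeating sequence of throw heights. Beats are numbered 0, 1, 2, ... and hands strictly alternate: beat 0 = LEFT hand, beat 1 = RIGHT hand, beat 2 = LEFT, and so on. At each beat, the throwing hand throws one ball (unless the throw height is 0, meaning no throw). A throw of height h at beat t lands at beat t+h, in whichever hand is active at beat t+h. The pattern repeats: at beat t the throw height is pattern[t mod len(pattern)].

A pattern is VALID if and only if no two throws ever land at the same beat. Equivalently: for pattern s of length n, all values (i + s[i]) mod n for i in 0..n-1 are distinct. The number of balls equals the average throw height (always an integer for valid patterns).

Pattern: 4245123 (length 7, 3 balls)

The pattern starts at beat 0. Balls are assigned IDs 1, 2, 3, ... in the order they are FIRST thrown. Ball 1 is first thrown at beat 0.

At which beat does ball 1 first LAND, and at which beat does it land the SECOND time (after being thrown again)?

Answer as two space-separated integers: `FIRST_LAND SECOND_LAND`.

Beat 0 (L): throw ball1 h=4 -> lands@4:L; in-air after throw: [b1@4:L]
Beat 1 (R): throw ball2 h=2 -> lands@3:R; in-air after throw: [b2@3:R b1@4:L]
Beat 2 (L): throw ball3 h=4 -> lands@6:L; in-air after throw: [b2@3:R b1@4:L b3@6:L]
Beat 3 (R): throw ball2 h=5 -> lands@8:L; in-air after throw: [b1@4:L b3@6:L b2@8:L]
Beat 4 (L): throw ball1 h=1 -> lands@5:R; in-air after throw: [b1@5:R b3@6:L b2@8:L]
Beat 5 (R): throw ball1 h=2 -> lands@7:R; in-air after throw: [b3@6:L b1@7:R b2@8:L]
Ball 1: thrown@0 h=4 -> first land @4; rethrown@4 h=1 -> second land @5

Answer: 4 5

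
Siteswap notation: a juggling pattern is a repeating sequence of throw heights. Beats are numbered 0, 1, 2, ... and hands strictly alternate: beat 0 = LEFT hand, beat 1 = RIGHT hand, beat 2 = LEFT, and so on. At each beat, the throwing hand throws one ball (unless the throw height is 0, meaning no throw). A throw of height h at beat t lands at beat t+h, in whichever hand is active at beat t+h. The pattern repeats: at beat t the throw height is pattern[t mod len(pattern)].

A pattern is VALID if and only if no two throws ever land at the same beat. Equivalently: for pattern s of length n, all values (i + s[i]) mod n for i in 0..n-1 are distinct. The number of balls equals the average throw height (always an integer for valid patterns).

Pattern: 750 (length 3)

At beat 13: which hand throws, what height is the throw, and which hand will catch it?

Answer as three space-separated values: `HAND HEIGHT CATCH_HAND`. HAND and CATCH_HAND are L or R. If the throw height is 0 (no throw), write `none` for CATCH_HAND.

Beat 13: 13 mod 2 = 1, so hand = R
Throw height = pattern[13 mod 3] = pattern[1] = 5
Lands at beat 13+5=18, 18 mod 2 = 0, so catch hand = L

Answer: R 5 L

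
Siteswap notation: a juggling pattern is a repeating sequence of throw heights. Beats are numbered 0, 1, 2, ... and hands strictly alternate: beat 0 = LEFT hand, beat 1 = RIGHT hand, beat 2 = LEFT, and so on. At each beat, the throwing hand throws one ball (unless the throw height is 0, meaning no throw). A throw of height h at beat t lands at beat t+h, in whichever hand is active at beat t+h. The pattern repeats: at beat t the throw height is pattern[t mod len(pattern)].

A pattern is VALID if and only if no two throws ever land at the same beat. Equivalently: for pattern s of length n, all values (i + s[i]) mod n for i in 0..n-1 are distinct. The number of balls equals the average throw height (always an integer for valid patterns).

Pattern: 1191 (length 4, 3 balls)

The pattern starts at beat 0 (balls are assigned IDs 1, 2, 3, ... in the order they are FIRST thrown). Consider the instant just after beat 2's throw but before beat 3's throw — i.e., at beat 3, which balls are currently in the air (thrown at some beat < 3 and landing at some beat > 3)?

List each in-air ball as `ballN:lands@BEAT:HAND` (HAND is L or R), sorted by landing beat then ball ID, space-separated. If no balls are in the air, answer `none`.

Answer: ball1:lands@11:R

Derivation:
Beat 0 (L): throw ball1 h=1 -> lands@1:R; in-air after throw: [b1@1:R]
Beat 1 (R): throw ball1 h=1 -> lands@2:L; in-air after throw: [b1@2:L]
Beat 2 (L): throw ball1 h=9 -> lands@11:R; in-air after throw: [b1@11:R]
Beat 3 (R): throw ball2 h=1 -> lands@4:L; in-air after throw: [b2@4:L b1@11:R]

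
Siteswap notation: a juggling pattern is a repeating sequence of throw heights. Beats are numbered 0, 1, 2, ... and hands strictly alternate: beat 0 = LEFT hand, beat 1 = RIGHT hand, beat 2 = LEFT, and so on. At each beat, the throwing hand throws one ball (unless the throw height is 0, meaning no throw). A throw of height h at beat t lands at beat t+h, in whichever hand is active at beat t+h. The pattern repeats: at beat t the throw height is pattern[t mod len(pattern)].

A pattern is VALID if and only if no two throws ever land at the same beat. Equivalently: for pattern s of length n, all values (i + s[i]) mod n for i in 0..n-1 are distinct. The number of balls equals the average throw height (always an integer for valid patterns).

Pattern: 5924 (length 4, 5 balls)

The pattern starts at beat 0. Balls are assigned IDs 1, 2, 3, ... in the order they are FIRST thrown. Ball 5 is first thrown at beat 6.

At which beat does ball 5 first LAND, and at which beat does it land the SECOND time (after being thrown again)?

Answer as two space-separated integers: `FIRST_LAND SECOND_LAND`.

Beat 0 (L): throw ball1 h=5 -> lands@5:R; in-air after throw: [b1@5:R]
Beat 1 (R): throw ball2 h=9 -> lands@10:L; in-air after throw: [b1@5:R b2@10:L]
Beat 2 (L): throw ball3 h=2 -> lands@4:L; in-air after throw: [b3@4:L b1@5:R b2@10:L]
Beat 3 (R): throw ball4 h=4 -> lands@7:R; in-air after throw: [b3@4:L b1@5:R b4@7:R b2@10:L]
Beat 4 (L): throw ball3 h=5 -> lands@9:R; in-air after throw: [b1@5:R b4@7:R b3@9:R b2@10:L]
Beat 5 (R): throw ball1 h=9 -> lands@14:L; in-air after throw: [b4@7:R b3@9:R b2@10:L b1@14:L]
Beat 6 (L): throw ball5 h=2 -> lands@8:L; in-air after throw: [b4@7:R b5@8:L b3@9:R b2@10:L b1@14:L]
Beat 7 (R): throw ball4 h=4 -> lands@11:R; in-air after throw: [b5@8:L b3@9:R b2@10:L b4@11:R b1@14:L]
Beat 8 (L): throw ball5 h=5 -> lands@13:R; in-air after throw: [b3@9:R b2@10:L b4@11:R b5@13:R b1@14:L]
Beat 9 (R): throw ball3 h=9 -> lands@18:L; in-air after throw: [b2@10:L b4@11:R b5@13:R b1@14:L b3@18:L]
Beat 10 (L): throw ball2 h=2 -> lands@12:L; in-air after throw: [b4@11:R b2@12:L b5@13:R b1@14:L b3@18:L]
Beat 11 (R): throw ball4 h=4 -> lands@15:R; in-air after throw: [b2@12:L b5@13:R b1@14:L b4@15:R b3@18:L]
Beat 12 (L): throw ball2 h=5 -> lands@17:R; in-air after throw: [b5@13:R b1@14:L b4@15:R b2@17:R b3@18:L]
Beat 13 (R): throw ball5 h=9 -> lands@22:L; in-air after throw: [b1@14:L b4@15:R b2@17:R b3@18:L b5@22:L]
Ball 5: thrown@6 h=2 -> first land @8; rethrown@8 h=5 -> second land @13

Answer: 8 13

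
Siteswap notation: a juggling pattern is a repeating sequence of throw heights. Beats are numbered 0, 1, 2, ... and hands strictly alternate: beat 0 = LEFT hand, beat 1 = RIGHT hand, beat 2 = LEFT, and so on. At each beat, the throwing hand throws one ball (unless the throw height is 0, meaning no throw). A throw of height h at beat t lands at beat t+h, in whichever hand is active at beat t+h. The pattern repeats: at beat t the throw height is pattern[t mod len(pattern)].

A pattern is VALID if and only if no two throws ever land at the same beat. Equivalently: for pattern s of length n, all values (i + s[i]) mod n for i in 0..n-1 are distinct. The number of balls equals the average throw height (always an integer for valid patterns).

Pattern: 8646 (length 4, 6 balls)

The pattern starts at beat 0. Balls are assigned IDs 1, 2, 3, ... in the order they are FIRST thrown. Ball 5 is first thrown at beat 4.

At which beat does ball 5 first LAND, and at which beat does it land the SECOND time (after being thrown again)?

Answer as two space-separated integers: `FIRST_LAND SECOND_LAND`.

Answer: 12 20

Derivation:
Beat 0 (L): throw ball1 h=8 -> lands@8:L; in-air after throw: [b1@8:L]
Beat 1 (R): throw ball2 h=6 -> lands@7:R; in-air after throw: [b2@7:R b1@8:L]
Beat 2 (L): throw ball3 h=4 -> lands@6:L; in-air after throw: [b3@6:L b2@7:R b1@8:L]
Beat 3 (R): throw ball4 h=6 -> lands@9:R; in-air after throw: [b3@6:L b2@7:R b1@8:L b4@9:R]
Beat 4 (L): throw ball5 h=8 -> lands@12:L; in-air after throw: [b3@6:L b2@7:R b1@8:L b4@9:R b5@12:L]
Beat 5 (R): throw ball6 h=6 -> lands@11:R; in-air after throw: [b3@6:L b2@7:R b1@8:L b4@9:R b6@11:R b5@12:L]
Beat 6 (L): throw ball3 h=4 -> lands@10:L; in-air after throw: [b2@7:R b1@8:L b4@9:R b3@10:L b6@11:R b5@12:L]
Beat 7 (R): throw ball2 h=6 -> lands@13:R; in-air after throw: [b1@8:L b4@9:R b3@10:L b6@11:R b5@12:L b2@13:R]
Beat 8 (L): throw ball1 h=8 -> lands@16:L; in-air after throw: [b4@9:R b3@10:L b6@11:R b5@12:L b2@13:R b1@16:L]
Beat 9 (R): throw ball4 h=6 -> lands@15:R; in-air after throw: [b3@10:L b6@11:R b5@12:L b2@13:R b4@15:R b1@16:L]
Beat 10 (L): throw ball3 h=4 -> lands@14:L; in-air after throw: [b6@11:R b5@12:L b2@13:R b3@14:L b4@15:R b1@16:L]
Beat 11 (R): throw ball6 h=6 -> lands@17:R; in-air after throw: [b5@12:L b2@13:R b3@14:L b4@15:R b1@16:L b6@17:R]
Beat 12 (L): throw ball5 h=8 -> lands@20:L; in-air after throw: [b2@13:R b3@14:L b4@15:R b1@16:L b6@17:R b5@20:L]
Beat 13 (R): throw ball2 h=6 -> lands@19:R; in-air after throw: [b3@14:L b4@15:R b1@16:L b6@17:R b2@19:R b5@20:L]
Beat 14 (L): throw ball3 h=4 -> lands@18:L; in-air after throw: [b4@15:R b1@16:L b6@17:R b3@18:L b2@19:R b5@20:L]
Beat 15 (R): throw ball4 h=6 -> lands@21:R; in-air after throw: [b1@16:L b6@17:R b3@18:L b2@19:R b5@20:L b4@21:R]
Beat 16 (L): throw ball1 h=8 -> lands@24:L; in-air after throw: [b6@17:R b3@18:L b2@19:R b5@20:L b4@21:R b1@24:L]
Beat 17 (R): throw ball6 h=6 -> lands@23:R; in-air after throw: [b3@18:L b2@19:R b5@20:L b4@21:R b6@23:R b1@24:L]
Beat 18 (L): throw ball3 h=4 -> lands@22:L; in-air after throw: [b2@19:R b5@20:L b4@21:R b3@22:L b6@23:R b1@24:L]
Beat 19 (R): throw ball2 h=6 -> lands@25:R; in-air after throw: [b5@20:L b4@21:R b3@22:L b6@23:R b1@24:L b2@25:R]
Beat 20 (L): throw ball5 h=8 -> lands@28:L; in-air after throw: [b4@21:R b3@22:L b6@23:R b1@24:L b2@25:R b5@28:L]
Ball 5: thrown@4 h=8 -> first land @12; rethrown@12 h=8 -> second land @20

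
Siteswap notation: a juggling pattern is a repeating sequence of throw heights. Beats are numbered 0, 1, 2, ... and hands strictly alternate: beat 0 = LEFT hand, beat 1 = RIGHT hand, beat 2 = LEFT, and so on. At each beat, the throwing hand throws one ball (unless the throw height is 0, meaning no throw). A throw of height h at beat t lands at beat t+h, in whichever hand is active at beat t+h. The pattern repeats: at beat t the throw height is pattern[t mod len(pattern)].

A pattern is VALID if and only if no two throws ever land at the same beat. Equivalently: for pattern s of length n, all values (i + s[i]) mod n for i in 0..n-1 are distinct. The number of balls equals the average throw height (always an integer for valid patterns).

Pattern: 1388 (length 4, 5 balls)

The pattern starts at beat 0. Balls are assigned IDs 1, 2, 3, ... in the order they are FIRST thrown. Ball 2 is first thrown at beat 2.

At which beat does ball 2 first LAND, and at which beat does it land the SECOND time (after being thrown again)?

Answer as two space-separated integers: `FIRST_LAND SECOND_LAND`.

Beat 0 (L): throw ball1 h=1 -> lands@1:R; in-air after throw: [b1@1:R]
Beat 1 (R): throw ball1 h=3 -> lands@4:L; in-air after throw: [b1@4:L]
Beat 2 (L): throw ball2 h=8 -> lands@10:L; in-air after throw: [b1@4:L b2@10:L]
Beat 3 (R): throw ball3 h=8 -> lands@11:R; in-air after throw: [b1@4:L b2@10:L b3@11:R]
Beat 4 (L): throw ball1 h=1 -> lands@5:R; in-air after throw: [b1@5:R b2@10:L b3@11:R]
Beat 5 (R): throw ball1 h=3 -> lands@8:L; in-air after throw: [b1@8:L b2@10:L b3@11:R]
Beat 6 (L): throw ball4 h=8 -> lands@14:L; in-air after throw: [b1@8:L b2@10:L b3@11:R b4@14:L]
Beat 7 (R): throw ball5 h=8 -> lands@15:R; in-air after throw: [b1@8:L b2@10:L b3@11:R b4@14:L b5@15:R]
Beat 8 (L): throw ball1 h=1 -> lands@9:R; in-air after throw: [b1@9:R b2@10:L b3@11:R b4@14:L b5@15:R]
Beat 9 (R): throw ball1 h=3 -> lands@12:L; in-air after throw: [b2@10:L b3@11:R b1@12:L b4@14:L b5@15:R]
Beat 10 (L): throw ball2 h=8 -> lands@18:L; in-air after throw: [b3@11:R b1@12:L b4@14:L b5@15:R b2@18:L]
Beat 11 (R): throw ball3 h=8 -> lands@19:R; in-air after throw: [b1@12:L b4@14:L b5@15:R b2@18:L b3@19:R]
Beat 12 (L): throw ball1 h=1 -> lands@13:R; in-air after throw: [b1@13:R b4@14:L b5@15:R b2@18:L b3@19:R]
Beat 13 (R): throw ball1 h=3 -> lands@16:L; in-air after throw: [b4@14:L b5@15:R b1@16:L b2@18:L b3@19:R]
Beat 14 (L): throw ball4 h=8 -> lands@22:L; in-air after throw: [b5@15:R b1@16:L b2@18:L b3@19:R b4@22:L]
Beat 15 (R): throw ball5 h=8 -> lands@23:R; in-air after throw: [b1@16:L b2@18:L b3@19:R b4@22:L b5@23:R]
Beat 16 (L): throw ball1 h=1 -> lands@17:R; in-air after throw: [b1@17:R b2@18:L b3@19:R b4@22:L b5@23:R]
Beat 17 (R): throw ball1 h=3 -> lands@20:L; in-air after throw: [b2@18:L b3@19:R b1@20:L b4@22:L b5@23:R]
Beat 18 (L): throw ball2 h=8 -> lands@26:L; in-air after throw: [b3@19:R b1@20:L b4@22:L b5@23:R b2@26:L]
Ball 2: thrown@2 h=8 -> first land @10; rethrown@10 h=8 -> second land @18

Answer: 10 18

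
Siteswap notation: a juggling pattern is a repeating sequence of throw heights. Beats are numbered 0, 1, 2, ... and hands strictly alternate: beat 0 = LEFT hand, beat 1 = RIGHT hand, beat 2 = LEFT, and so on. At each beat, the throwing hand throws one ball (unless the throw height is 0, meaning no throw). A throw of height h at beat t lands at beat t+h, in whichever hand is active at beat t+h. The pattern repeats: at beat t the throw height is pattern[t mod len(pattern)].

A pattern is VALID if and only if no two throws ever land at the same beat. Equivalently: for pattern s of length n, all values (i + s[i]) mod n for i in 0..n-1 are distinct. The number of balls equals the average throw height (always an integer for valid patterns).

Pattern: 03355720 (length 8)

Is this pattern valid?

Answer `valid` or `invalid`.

Answer: invalid

Derivation:
i=0: (i + s[i]) mod n = (0 + 0) mod 8 = 0
i=1: (i + s[i]) mod n = (1 + 3) mod 8 = 4
i=2: (i + s[i]) mod n = (2 + 3) mod 8 = 5
i=3: (i + s[i]) mod n = (3 + 5) mod 8 = 0
i=4: (i + s[i]) mod n = (4 + 5) mod 8 = 1
i=5: (i + s[i]) mod n = (5 + 7) mod 8 = 4
i=6: (i + s[i]) mod n = (6 + 2) mod 8 = 0
i=7: (i + s[i]) mod n = (7 + 0) mod 8 = 7
Residues: [0, 4, 5, 0, 1, 4, 0, 7], distinct: False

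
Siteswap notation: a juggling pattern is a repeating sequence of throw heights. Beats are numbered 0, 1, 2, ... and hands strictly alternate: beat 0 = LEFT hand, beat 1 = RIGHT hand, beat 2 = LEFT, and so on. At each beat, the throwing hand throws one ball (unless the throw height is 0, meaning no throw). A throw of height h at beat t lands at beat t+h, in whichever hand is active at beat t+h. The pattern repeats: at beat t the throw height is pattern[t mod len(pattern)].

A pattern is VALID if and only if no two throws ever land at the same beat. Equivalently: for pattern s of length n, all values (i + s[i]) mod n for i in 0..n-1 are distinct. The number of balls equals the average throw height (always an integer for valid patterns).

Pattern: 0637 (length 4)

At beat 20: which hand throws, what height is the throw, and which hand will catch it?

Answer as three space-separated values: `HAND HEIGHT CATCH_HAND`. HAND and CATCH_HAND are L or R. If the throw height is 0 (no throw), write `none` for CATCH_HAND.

Answer: L 0 none

Derivation:
Beat 20: 20 mod 2 = 0, so hand = L
Throw height = pattern[20 mod 4] = pattern[0] = 0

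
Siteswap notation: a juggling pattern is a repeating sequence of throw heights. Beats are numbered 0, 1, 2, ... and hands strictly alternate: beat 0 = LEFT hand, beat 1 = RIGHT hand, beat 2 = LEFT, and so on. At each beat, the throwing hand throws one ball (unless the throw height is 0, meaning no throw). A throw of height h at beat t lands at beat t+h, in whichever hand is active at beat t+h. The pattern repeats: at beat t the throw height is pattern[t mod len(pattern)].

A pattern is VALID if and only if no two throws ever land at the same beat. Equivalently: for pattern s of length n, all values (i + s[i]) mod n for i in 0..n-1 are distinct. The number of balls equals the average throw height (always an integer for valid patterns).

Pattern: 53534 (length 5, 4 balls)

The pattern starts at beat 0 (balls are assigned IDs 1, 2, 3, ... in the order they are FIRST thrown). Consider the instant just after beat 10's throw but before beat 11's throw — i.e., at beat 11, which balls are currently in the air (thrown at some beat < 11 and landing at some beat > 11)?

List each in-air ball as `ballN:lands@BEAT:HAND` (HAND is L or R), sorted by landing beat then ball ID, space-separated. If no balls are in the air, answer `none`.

Beat 0 (L): throw ball1 h=5 -> lands@5:R; in-air after throw: [b1@5:R]
Beat 1 (R): throw ball2 h=3 -> lands@4:L; in-air after throw: [b2@4:L b1@5:R]
Beat 2 (L): throw ball3 h=5 -> lands@7:R; in-air after throw: [b2@4:L b1@5:R b3@7:R]
Beat 3 (R): throw ball4 h=3 -> lands@6:L; in-air after throw: [b2@4:L b1@5:R b4@6:L b3@7:R]
Beat 4 (L): throw ball2 h=4 -> lands@8:L; in-air after throw: [b1@5:R b4@6:L b3@7:R b2@8:L]
Beat 5 (R): throw ball1 h=5 -> lands@10:L; in-air after throw: [b4@6:L b3@7:R b2@8:L b1@10:L]
Beat 6 (L): throw ball4 h=3 -> lands@9:R; in-air after throw: [b3@7:R b2@8:L b4@9:R b1@10:L]
Beat 7 (R): throw ball3 h=5 -> lands@12:L; in-air after throw: [b2@8:L b4@9:R b1@10:L b3@12:L]
Beat 8 (L): throw ball2 h=3 -> lands@11:R; in-air after throw: [b4@9:R b1@10:L b2@11:R b3@12:L]
Beat 9 (R): throw ball4 h=4 -> lands@13:R; in-air after throw: [b1@10:L b2@11:R b3@12:L b4@13:R]
Beat 10 (L): throw ball1 h=5 -> lands@15:R; in-air after throw: [b2@11:R b3@12:L b4@13:R b1@15:R]
Beat 11 (R): throw ball2 h=3 -> lands@14:L; in-air after throw: [b3@12:L b4@13:R b2@14:L b1@15:R]

Answer: ball3:lands@12:L ball4:lands@13:R ball1:lands@15:R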